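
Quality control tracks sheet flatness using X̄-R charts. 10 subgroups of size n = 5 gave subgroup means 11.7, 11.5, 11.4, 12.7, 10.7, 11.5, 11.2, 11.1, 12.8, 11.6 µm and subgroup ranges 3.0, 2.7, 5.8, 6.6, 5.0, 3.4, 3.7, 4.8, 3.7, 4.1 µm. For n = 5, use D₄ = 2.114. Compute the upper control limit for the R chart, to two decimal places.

9.05

R̄ = (3.0 + 2.7 + 5.8 + 6.6 + 5.0 + 3.4 + 3.7 + 4.8 + 3.7 + 4.1) / 10 = 42.8000 / 10 = 4.2800
UCL_R = D₄·R̄ = 2.114 × 4.2800 = 9.0479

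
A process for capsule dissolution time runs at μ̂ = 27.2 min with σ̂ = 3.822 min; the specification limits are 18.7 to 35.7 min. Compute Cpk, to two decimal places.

Cpu = (USL − μ̂) / (3σ̂) = (35.7 − 27.2) / (3 × 3.822) = 0.7413; Cpl = (μ̂ − LSL) / (3σ̂) = (27.2 − 18.7) / (3 × 3.822) = 0.7413; Cpk = min(Cpu, Cpl) = 0.7413

0.74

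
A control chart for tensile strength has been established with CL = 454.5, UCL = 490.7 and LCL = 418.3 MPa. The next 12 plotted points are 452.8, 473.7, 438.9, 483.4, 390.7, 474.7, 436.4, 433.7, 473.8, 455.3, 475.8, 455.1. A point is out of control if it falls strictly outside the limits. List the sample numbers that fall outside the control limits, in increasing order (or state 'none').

Compare each point to [418.3, 490.7]: sample 5 = 390.7 < LCL.

5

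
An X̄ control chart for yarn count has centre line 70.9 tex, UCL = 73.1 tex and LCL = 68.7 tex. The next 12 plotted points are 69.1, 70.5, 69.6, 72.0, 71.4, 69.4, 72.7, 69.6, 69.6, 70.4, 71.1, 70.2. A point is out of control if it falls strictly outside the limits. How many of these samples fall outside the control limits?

0

All 12 points lie within [68.7, 73.1].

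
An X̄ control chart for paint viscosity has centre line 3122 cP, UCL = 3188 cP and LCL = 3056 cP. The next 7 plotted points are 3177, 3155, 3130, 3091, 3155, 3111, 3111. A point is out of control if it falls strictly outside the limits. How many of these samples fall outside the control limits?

0

All 7 points lie within [3056, 3188].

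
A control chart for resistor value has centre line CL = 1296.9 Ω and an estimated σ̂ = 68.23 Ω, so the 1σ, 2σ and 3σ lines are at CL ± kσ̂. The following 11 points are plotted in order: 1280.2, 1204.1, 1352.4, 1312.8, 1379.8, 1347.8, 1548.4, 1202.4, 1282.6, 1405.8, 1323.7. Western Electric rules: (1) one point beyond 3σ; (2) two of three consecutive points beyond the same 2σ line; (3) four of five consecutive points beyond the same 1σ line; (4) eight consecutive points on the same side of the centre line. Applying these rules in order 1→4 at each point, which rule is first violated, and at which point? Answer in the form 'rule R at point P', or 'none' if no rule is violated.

rule 1 at point 7

Zone of each point (C = within 1σ̂, B = 1σ̂–2σ̂, A = 2σ̂–3σ̂, * = beyond 3σ̂; sign = side of CL): 1:-C, 2:-B, 3:+C, 4:+C, 5:+B, 6:+C, 7:+*, 8:-B, 9:-C, 10:+B, 11:+C
Rule 1 (one point beyond the 3σ limits) is satisfied at point 7.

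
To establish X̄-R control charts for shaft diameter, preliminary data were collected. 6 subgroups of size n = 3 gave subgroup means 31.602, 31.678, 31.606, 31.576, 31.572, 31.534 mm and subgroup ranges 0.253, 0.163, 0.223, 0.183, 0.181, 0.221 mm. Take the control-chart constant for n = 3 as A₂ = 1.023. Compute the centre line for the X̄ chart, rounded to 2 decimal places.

X̄̄ = (31.602 + 31.678 + 31.606 + 31.576 + 31.572 + 31.534) / 6 = 189.5680 / 6 = 31.5947
CL = X̄̄ = 31.5947

31.59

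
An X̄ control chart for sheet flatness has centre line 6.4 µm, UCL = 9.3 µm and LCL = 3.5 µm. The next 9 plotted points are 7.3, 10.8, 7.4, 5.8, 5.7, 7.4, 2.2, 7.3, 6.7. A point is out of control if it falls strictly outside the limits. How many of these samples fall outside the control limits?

2

Compare each point to [3.5, 9.3]: sample 2 = 10.8 > UCL; sample 7 = 2.2 < LCL.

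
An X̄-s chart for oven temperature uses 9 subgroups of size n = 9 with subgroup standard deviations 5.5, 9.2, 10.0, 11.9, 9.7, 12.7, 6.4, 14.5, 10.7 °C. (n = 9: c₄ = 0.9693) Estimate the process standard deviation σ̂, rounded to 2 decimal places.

s̄ = (5.5 + 9.2 + 10.0 + 11.9 + 9.7 + 12.7 + 6.4 + 14.5 + 10.7) / 9 = 10.0667
σ̂ = s̄ / c₄ = 10.0667 / 0.9693 = 10.3855

10.39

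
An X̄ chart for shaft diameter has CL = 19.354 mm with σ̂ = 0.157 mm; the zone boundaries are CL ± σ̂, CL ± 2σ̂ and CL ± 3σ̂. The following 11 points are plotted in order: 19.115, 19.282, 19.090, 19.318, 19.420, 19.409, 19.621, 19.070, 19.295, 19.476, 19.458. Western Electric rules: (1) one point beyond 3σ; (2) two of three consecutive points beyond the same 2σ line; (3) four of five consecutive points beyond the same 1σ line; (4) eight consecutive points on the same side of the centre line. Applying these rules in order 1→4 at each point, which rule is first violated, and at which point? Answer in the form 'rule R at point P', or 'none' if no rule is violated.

Zone of each point (C = within 1σ̂, B = 1σ̂–2σ̂, A = 2σ̂–3σ̂, * = beyond 3σ̂; sign = side of CL): 1:-B, 2:-C, 3:-B, 4:-C, 5:+C, 6:+C, 7:+B, 8:-B, 9:-C, 10:+C, 11:+C
No rule fires across all 11 points.

none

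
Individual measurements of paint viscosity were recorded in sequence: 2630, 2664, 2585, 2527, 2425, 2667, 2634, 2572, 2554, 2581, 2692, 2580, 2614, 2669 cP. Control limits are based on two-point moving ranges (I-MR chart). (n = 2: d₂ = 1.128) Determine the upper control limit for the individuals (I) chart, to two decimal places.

2797.40

X̄ = (2630 + 2664 + 2585 + 2527 + 2425 + 2667 + 2634 + 2572 + 2554 + 2581 + 2692 + 2580 + 2614 + 2669) / 14 = 2599.5714
Moving ranges: 34, 79, 58, 102, 242, 33, 62, 18, 27, 111, 112, 34, 55; M̄R̄ = 967.0000 / 13 = 74.3846
UCL = X̄ + 3·M̄R̄/d₂ = 2599.5714 + 3 × 74.3846 / 1.128 = 2797.4029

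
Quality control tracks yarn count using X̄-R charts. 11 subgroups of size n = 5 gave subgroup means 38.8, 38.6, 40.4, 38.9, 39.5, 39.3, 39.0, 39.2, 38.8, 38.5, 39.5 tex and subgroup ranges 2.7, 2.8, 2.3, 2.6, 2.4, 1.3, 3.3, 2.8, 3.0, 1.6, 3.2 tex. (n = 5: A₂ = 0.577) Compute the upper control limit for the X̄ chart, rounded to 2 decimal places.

40.61

X̄̄ = (38.8 + 38.6 + 40.4 + 38.9 + 39.5 + 39.3 + 39.0 + 39.2 + 38.8 + 38.5 + 39.5) / 11 = 430.5000 / 11 = 39.1364
R̄ = (2.7 + 2.8 + 2.3 + 2.6 + 2.4 + 1.3 + 3.3 + 2.8 + 3.0 + 1.6 + 3.2) / 11 = 28.0000 / 11 = 2.5455
UCL = X̄̄ + A₂·R̄ = 39.1364 + 0.577 × 2.5455 = 40.6051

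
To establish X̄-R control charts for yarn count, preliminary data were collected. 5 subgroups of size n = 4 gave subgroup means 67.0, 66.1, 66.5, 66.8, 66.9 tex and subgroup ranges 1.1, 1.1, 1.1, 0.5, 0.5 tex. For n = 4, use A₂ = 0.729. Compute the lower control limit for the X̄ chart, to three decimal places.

66.033

X̄̄ = (67.0 + 66.1 + 66.5 + 66.8 + 66.9) / 5 = 333.3000 / 5 = 66.6600
R̄ = (1.1 + 1.1 + 1.1 + 0.5 + 0.5) / 5 = 4.3000 / 5 = 0.8600
LCL = X̄̄ − A₂·R̄ = 66.6600 − 0.729 × 0.8600 = 66.0331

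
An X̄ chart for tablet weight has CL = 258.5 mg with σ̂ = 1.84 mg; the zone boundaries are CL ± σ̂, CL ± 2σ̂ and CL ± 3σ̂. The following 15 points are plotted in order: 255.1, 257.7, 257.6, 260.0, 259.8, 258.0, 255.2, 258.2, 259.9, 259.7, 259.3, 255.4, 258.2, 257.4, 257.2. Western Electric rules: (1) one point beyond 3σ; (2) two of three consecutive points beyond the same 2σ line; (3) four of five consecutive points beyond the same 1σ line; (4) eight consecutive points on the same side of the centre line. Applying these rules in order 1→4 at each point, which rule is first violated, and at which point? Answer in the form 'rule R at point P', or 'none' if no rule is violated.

Zone of each point (C = within 1σ̂, B = 1σ̂–2σ̂, A = 2σ̂–3σ̂, * = beyond 3σ̂; sign = side of CL): 1:-B, 2:-C, 3:-C, 4:+C, 5:+C, 6:-C, 7:-B, 8:-C, 9:+C, 10:+C, 11:+C, 12:-B, 13:-C, 14:-C, 15:-C
No rule fires across all 15 points.

none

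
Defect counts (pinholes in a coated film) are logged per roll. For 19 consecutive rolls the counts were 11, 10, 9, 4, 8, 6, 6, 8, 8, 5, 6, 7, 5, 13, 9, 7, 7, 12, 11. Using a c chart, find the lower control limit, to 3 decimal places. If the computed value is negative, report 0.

c̄ = (11 + 10 + 9 + 4 + 8 + 6 + 6 + 8 + 8 + 5 + 6 + 7 + 5 + 13 + 9 + 7 + 7 + 12 + 11) / 19 = 152 / 19 = 8.0000
LCL = c̄ − 3√c̄ = 8.0000 − 3 × 2.8284 = -0.4853 → 0 (cannot be negative)

0.000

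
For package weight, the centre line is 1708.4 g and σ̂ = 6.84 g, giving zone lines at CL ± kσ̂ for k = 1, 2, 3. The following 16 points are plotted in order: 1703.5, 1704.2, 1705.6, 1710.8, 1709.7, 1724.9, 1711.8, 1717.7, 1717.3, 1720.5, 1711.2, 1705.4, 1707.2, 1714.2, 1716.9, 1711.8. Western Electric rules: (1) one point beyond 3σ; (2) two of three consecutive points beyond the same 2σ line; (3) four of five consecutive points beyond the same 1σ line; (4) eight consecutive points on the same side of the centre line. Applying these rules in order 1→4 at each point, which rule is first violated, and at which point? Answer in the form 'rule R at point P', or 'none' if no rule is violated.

rule 3 at point 10

Zone of each point (C = within 1σ̂, B = 1σ̂–2σ̂, A = 2σ̂–3σ̂, * = beyond 3σ̂; sign = side of CL): 1:-C, 2:-C, 3:-C, 4:+C, 5:+C, 6:+A, 7:+C, 8:+B, 9:+B, 10:+B, 11:+C, 12:-C, 13:-C, 14:+C, 15:+B, 16:+C
Rule 3 (four of five consecutive points beyond the same 1σ limit) is satisfied at point 10.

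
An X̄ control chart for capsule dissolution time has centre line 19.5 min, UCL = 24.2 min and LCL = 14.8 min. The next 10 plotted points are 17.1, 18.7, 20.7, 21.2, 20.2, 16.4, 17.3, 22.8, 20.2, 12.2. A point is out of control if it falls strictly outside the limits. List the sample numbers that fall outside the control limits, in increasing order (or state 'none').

Compare each point to [14.8, 24.2]: sample 10 = 12.2 < LCL.

10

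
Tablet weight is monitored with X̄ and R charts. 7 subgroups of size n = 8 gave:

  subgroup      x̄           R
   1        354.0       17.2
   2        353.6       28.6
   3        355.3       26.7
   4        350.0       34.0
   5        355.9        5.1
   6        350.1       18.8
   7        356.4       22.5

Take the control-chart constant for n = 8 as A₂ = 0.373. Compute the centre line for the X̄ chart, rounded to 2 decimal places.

353.61

X̄̄ = (354.0 + 353.6 + 355.3 + 350.0 + 355.9 + 350.1 + 356.4) / 7 = 2475.3000 / 7 = 353.6143
CL = X̄̄ = 353.6143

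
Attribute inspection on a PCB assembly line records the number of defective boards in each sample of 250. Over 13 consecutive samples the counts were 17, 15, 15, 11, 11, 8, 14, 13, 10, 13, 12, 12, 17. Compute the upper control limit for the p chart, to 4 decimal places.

p̄ = Σdᵢ / (k·n) = 168 / (13 × 250) = 0.05169
UCL = p̄ + 3·√(p̄(1−p̄)/n) = 0.05169 + 3 × √(0.05169×0.94831/250) = 0.05169 + 3 × 0.01400 = 0.09370

0.0937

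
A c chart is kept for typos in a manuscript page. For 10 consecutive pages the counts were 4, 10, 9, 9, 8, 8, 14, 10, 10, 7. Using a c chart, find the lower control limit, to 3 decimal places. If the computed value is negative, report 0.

0.000

c̄ = (4 + 10 + 9 + 9 + 8 + 8 + 14 + 10 + 10 + 7) / 10 = 89 / 10 = 8.9000
LCL = c̄ − 3√c̄ = 8.9000 − 3 × 2.9833 = -0.0499 → 0 (cannot be negative)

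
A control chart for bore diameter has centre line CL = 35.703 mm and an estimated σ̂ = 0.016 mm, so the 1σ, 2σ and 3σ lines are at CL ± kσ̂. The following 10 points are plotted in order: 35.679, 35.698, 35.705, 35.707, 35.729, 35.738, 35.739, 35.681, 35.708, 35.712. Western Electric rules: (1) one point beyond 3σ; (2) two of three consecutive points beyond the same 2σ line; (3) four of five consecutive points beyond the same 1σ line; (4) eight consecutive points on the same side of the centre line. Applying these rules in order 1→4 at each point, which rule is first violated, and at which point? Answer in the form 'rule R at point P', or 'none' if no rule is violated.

Zone of each point (C = within 1σ̂, B = 1σ̂–2σ̂, A = 2σ̂–3σ̂, * = beyond 3σ̂; sign = side of CL): 1:-B, 2:-C, 3:+C, 4:+C, 5:+B, 6:+A, 7:+A, 8:-B, 9:+C, 10:+C
Rule 2 (two of three consecutive points beyond the same 2σ limit) is satisfied at point 7.

rule 2 at point 7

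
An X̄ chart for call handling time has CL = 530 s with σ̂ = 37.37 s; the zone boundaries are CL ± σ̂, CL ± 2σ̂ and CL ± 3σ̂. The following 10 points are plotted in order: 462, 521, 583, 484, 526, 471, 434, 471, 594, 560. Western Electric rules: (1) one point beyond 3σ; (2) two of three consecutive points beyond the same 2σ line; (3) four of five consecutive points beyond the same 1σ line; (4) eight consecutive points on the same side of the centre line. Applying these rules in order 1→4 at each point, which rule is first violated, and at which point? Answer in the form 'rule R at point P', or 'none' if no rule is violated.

rule 3 at point 8

Zone of each point (C = within 1σ̂, B = 1σ̂–2σ̂, A = 2σ̂–3σ̂, * = beyond 3σ̂; sign = side of CL): 1:-B, 2:-C, 3:+B, 4:-B, 5:-C, 6:-B, 7:-A, 8:-B, 9:+B, 10:+C
Rule 3 (four of five consecutive points beyond the same 1σ limit) is satisfied at point 8.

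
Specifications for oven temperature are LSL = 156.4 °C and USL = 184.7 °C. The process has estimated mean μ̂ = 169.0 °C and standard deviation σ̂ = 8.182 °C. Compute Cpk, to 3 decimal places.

0.513

Cpu = (USL − μ̂) / (3σ̂) = (184.7 − 169.0) / (3 × 8.182) = 0.6396; Cpl = (μ̂ − LSL) / (3σ̂) = (169.0 − 156.4) / (3 × 8.182) = 0.5133; Cpk = min(Cpu, Cpl) = 0.5133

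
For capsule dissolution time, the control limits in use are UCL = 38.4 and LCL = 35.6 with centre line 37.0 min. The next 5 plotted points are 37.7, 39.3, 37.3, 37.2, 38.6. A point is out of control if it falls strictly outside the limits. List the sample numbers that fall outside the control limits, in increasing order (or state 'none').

Compare each point to [35.6, 38.4]: sample 2 = 39.3 > UCL; sample 5 = 38.6 > UCL.

2, 5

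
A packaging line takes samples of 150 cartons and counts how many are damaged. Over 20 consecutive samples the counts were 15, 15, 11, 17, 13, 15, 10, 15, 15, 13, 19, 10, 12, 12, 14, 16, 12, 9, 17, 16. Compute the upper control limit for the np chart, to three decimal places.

24.419

p̄ = Σdᵢ / (k·n) = 276 / (20 × 150) = 0.09200
UCL = np̄ + 3·√(np̄(1−p̄)) = 13.8000 + 3 × √(13.8000×0.90800) = 13.8000 + 3 × 3.5398 = 24.4195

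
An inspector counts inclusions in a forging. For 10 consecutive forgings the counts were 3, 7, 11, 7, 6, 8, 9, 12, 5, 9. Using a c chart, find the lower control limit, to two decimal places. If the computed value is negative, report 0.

c̄ = (3 + 7 + 11 + 7 + 6 + 8 + 9 + 12 + 5 + 9) / 10 = 77 / 10 = 7.7000
LCL = c̄ − 3√c̄ = 7.7000 − 3 × 2.7749 = -0.6247 → 0 (cannot be negative)

0.00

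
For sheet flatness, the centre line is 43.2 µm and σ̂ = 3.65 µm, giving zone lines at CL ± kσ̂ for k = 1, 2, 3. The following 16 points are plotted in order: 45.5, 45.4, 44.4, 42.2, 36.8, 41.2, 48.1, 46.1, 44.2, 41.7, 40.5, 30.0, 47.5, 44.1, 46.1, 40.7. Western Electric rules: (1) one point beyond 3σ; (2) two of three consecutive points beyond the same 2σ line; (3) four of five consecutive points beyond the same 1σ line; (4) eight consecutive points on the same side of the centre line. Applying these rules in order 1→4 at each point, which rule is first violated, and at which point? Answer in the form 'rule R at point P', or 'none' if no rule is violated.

Zone of each point (C = within 1σ̂, B = 1σ̂–2σ̂, A = 2σ̂–3σ̂, * = beyond 3σ̂; sign = side of CL): 1:+C, 2:+C, 3:+C, 4:-C, 5:-B, 6:-C, 7:+B, 8:+C, 9:+C, 10:-C, 11:-C, 12:-*, 13:+B, 14:+C, 15:+C, 16:-C
Rule 1 (one point beyond the 3σ limits) is satisfied at point 12.

rule 1 at point 12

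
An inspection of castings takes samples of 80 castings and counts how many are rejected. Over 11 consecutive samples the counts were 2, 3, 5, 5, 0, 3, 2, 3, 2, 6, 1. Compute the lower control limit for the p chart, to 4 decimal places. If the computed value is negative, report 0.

p̄ = Σdᵢ / (k·n) = 32 / (11 × 80) = 0.03636
LCL = p̄ − 3·√(p̄(1−p̄)/n) = 0.03636 − 3 × 0.02093 = -0.02642 → 0 (negative, so LCL = 0)

0.0000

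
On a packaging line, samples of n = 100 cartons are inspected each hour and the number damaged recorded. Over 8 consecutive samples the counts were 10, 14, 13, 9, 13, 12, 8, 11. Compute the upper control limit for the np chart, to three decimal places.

20.729

p̄ = Σdᵢ / (k·n) = 90 / (8 × 100) = 0.11250
UCL = np̄ + 3·√(np̄(1−p̄)) = 11.2500 + 3 × √(11.2500×0.88750) = 11.2500 + 3 × 3.1598 = 20.7294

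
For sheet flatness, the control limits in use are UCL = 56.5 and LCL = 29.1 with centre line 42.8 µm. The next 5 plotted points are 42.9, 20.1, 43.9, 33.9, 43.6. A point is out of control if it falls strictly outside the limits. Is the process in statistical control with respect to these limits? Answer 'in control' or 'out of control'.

out of control

Compare each point to [29.1, 56.5]: sample 2 = 20.1 < LCL.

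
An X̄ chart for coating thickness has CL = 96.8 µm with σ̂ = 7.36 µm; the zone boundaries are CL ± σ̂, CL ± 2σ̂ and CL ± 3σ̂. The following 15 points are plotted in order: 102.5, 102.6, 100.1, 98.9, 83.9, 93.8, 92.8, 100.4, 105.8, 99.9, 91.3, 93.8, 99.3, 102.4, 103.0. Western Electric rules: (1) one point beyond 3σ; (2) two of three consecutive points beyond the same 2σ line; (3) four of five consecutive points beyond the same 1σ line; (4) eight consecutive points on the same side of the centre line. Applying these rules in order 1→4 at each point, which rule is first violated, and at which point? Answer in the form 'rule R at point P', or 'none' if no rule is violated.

none

Zone of each point (C = within 1σ̂, B = 1σ̂–2σ̂, A = 2σ̂–3σ̂, * = beyond 3σ̂; sign = side of CL): 1:+C, 2:+C, 3:+C, 4:+C, 5:-B, 6:-C, 7:-C, 8:+C, 9:+B, 10:+C, 11:-C, 12:-C, 13:+C, 14:+C, 15:+C
No rule fires across all 15 points.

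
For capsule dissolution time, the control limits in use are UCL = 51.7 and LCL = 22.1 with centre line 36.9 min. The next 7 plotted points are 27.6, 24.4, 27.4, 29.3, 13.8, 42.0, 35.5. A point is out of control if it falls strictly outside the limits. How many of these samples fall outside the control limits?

Compare each point to [22.1, 51.7]: sample 5 = 13.8 < LCL.

1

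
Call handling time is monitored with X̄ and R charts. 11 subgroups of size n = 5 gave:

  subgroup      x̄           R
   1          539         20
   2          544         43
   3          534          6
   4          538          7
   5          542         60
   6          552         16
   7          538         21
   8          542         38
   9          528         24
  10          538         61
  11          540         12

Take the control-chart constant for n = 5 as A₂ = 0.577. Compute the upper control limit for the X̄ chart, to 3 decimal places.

X̄̄ = (539 + 544 + 534 + 538 + 542 + 552 + 538 + 542 + 528 + 538 + 540) / 11 = 5935.0000 / 11 = 539.5455
R̄ = (20 + 43 + 6 + 7 + 60 + 16 + 21 + 38 + 24 + 61 + 12) / 11 = 308.0000 / 11 = 28.0000
UCL = X̄̄ + A₂·R̄ = 539.5455 + 0.577 × 28.0000 = 555.7015

555.701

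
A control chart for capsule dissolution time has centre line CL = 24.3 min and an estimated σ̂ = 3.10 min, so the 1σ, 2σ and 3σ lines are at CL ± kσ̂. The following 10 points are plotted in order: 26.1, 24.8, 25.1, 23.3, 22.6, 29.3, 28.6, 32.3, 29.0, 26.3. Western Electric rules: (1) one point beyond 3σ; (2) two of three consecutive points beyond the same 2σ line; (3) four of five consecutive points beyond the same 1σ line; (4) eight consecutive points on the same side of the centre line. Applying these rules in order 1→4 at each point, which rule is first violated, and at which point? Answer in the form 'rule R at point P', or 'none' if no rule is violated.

Zone of each point (C = within 1σ̂, B = 1σ̂–2σ̂, A = 2σ̂–3σ̂, * = beyond 3σ̂; sign = side of CL): 1:+C, 2:+C, 3:+C, 4:-C, 5:-C, 6:+B, 7:+B, 8:+A, 9:+B, 10:+C
Rule 3 (four of five consecutive points beyond the same 1σ limit) is satisfied at point 9.

rule 3 at point 9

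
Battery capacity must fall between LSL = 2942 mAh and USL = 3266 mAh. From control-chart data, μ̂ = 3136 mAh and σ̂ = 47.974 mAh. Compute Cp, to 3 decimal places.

1.126

Cp = (USL − LSL) / (6σ̂) = (3266 − 2942) / (6 × 47.974) = 324.0000 / 287.8440 = 1.1256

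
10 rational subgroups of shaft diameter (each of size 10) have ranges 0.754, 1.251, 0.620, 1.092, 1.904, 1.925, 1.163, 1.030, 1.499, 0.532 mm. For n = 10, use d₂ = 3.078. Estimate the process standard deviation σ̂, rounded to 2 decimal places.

0.38

R̄ = (0.754 + 1.251 + 0.620 + 1.092 + 1.904 + 1.925 + 1.163 + 1.030 + 1.499 + 0.532) / 10 = 1.1770
σ̂ = R̄ / d₂ = 1.1770 / 3.078 = 0.3824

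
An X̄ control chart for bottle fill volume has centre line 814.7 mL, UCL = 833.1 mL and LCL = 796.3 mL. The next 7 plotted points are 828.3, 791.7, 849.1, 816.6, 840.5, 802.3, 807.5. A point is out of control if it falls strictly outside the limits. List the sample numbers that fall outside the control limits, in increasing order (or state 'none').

Compare each point to [796.3, 833.1]: sample 2 = 791.7 < LCL; sample 3 = 849.1 > UCL; sample 5 = 840.5 > UCL.

2, 3, 5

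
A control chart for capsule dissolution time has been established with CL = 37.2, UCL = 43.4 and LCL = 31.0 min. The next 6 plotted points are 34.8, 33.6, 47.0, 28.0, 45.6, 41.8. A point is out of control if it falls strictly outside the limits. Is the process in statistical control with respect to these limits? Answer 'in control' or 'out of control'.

Compare each point to [31.0, 43.4]: sample 3 = 47.0 > UCL; sample 4 = 28.0 < LCL; sample 5 = 45.6 > UCL.

out of control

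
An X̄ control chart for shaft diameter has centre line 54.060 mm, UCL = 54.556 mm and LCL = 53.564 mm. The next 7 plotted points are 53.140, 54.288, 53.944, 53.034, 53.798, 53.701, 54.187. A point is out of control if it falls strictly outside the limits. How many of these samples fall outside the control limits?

2

Compare each point to [53.564, 54.556]: sample 1 = 53.140 < LCL; sample 4 = 53.034 < LCL.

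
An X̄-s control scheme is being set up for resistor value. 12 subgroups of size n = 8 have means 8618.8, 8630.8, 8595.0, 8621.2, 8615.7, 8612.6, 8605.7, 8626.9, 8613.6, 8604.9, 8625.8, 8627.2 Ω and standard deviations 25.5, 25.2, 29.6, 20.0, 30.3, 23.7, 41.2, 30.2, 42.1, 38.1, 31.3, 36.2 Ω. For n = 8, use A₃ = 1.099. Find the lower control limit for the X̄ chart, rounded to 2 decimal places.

8582.32

X̄̄ = (8618.8 + 8630.8 + 8595.0 + 8621.2 + 8615.7 + 8612.6 + 8605.7 + 8626.9 + 8613.6 + 8604.9 + 8625.8 + 8627.2) / 12 = 8616.5167
s̄ = (25.5 + 25.2 + 29.6 + 20.0 + 30.3 + 23.7 + 41.2 + 30.2 + 42.1 + 38.1 + 31.3 + 36.2) / 12 = 31.1167
LCL = X̄̄ − A₃·s̄ = 8616.5167 − 1.099 × 31.1167 = 8582.3194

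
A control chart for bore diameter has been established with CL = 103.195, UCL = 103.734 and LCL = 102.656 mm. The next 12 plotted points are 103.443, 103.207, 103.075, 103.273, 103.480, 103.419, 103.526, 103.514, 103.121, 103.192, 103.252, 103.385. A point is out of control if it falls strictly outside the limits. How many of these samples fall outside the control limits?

0

All 12 points lie within [102.656, 103.734].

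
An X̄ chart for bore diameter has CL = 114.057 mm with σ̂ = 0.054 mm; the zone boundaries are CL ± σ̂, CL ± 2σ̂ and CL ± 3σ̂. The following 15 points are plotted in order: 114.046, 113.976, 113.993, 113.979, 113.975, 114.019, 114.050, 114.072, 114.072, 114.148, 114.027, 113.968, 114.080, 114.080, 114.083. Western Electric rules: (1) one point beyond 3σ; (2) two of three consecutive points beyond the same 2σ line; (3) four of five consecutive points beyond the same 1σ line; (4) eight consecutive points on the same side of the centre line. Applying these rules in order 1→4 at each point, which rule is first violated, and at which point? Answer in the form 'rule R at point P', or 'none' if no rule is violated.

rule 3 at point 5

Zone of each point (C = within 1σ̂, B = 1σ̂–2σ̂, A = 2σ̂–3σ̂, * = beyond 3σ̂; sign = side of CL): 1:-C, 2:-B, 3:-B, 4:-B, 5:-B, 6:-C, 7:-C, 8:+C, 9:+C, 10:+B, 11:-C, 12:-B, 13:+C, 14:+C, 15:+C
Rule 3 (four of five consecutive points beyond the same 1σ limit) is satisfied at point 5.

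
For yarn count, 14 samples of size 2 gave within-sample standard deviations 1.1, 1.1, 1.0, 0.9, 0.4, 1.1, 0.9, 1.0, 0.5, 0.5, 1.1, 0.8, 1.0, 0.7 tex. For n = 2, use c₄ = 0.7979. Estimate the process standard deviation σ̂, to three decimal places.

1.083

s̄ = (1.1 + 1.1 + 1.0 + 0.9 + 0.4 + 1.1 + 0.9 + 1.0 + 0.5 + 0.5 + 1.1 + 0.8 + 1.0 + 0.7) / 14 = 0.8643
σ̂ = s̄ / c₄ = 0.8643 / 0.7979 = 1.0832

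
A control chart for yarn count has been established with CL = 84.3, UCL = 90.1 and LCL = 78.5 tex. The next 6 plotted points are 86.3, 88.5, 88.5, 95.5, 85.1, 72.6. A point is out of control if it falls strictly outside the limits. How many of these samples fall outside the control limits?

Compare each point to [78.5, 90.1]: sample 4 = 95.5 > UCL; sample 6 = 72.6 < LCL.

2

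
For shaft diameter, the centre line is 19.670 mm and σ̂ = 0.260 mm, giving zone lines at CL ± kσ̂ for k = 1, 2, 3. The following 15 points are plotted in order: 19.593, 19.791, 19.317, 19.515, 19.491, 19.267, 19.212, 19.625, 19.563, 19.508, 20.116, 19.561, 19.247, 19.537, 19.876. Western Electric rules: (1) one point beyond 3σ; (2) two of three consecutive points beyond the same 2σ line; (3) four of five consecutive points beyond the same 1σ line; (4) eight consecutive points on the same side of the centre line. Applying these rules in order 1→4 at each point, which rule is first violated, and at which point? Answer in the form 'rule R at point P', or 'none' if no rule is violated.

Zone of each point (C = within 1σ̂, B = 1σ̂–2σ̂, A = 2σ̂–3σ̂, * = beyond 3σ̂; sign = side of CL): 1:-C, 2:+C, 3:-B, 4:-C, 5:-C, 6:-B, 7:-B, 8:-C, 9:-C, 10:-C, 11:+B, 12:-C, 13:-B, 14:-C, 15:+C
Rule 4 (eight consecutive points on the same side of the centre line) is satisfied at point 10.

rule 4 at point 10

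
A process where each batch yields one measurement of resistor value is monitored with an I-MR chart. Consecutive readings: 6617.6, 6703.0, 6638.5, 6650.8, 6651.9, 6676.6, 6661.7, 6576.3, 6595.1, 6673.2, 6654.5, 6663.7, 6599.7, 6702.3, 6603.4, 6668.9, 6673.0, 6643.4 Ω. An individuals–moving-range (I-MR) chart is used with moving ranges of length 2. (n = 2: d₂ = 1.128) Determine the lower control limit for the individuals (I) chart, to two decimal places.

X̄ = (6617.6 + 6703.0 + 6638.5 + 6650.8 + 6651.9 + 6676.6 + 6661.7 + 6576.3 + 6595.1 + 6673.2 + 6654.5 + 6663.7 + 6599.7 + 6702.3 + 6603.4 + 6668.9 + 6673.0 + 6643.4) / 18 = 6647.4222
Moving ranges: 85.4, 64.5, 12.3, 1.1, 24.7, 14.9, 85.4, 18.8, 78.1, 18.7, 9.2, 64.0, 102.6, 98.9, 65.5, 4.1, 29.6; M̄R̄ = 777.8000 / 17 = 45.7529
LCL = X̄ − 3·M̄R̄/d₂ = 6647.4222 − 3 × 45.7529 / 1.128 = 6525.7389

6525.74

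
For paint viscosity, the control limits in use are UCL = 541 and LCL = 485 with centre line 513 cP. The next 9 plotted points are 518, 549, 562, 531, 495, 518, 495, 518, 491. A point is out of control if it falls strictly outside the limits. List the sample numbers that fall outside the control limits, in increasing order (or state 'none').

Compare each point to [485, 541]: sample 2 = 549 > UCL; sample 3 = 562 > UCL.

2, 3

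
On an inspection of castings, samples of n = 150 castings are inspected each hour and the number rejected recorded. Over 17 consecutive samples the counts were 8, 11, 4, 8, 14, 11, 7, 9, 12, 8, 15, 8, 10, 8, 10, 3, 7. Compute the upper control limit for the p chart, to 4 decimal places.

0.1182

p̄ = Σdᵢ / (k·n) = 153 / (17 × 150) = 0.06000
UCL = p̄ + 3·√(p̄(1−p̄)/n) = 0.06000 + 3 × √(0.06000×0.94000/150) = 0.06000 + 3 × 0.01939 = 0.11817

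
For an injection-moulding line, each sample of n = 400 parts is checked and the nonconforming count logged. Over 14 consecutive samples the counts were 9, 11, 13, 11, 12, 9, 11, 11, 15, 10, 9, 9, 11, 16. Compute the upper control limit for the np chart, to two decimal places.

21.12

p̄ = Σdᵢ / (k·n) = 157 / (14 × 400) = 0.02804
UCL = np̄ + 3·√(np̄(1−p̄)) = 11.2143 + 3 × √(11.2143×0.97196) = 11.2143 + 3 × 3.3015 = 21.1188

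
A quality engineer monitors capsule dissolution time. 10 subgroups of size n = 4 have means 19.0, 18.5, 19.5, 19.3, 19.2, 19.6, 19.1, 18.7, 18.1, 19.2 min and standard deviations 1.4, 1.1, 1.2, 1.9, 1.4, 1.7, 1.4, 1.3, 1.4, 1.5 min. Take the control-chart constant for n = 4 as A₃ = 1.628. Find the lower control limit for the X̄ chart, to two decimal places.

X̄̄ = (19.0 + 18.5 + 19.5 + 19.3 + 19.2 + 19.6 + 19.1 + 18.7 + 18.1 + 19.2) / 10 = 19.0200
s̄ = (1.4 + 1.1 + 1.2 + 1.9 + 1.4 + 1.7 + 1.4 + 1.3 + 1.4 + 1.5) / 10 = 1.4300
LCL = X̄̄ − A₃·s̄ = 19.0200 − 1.628 × 1.4300 = 16.6920

16.69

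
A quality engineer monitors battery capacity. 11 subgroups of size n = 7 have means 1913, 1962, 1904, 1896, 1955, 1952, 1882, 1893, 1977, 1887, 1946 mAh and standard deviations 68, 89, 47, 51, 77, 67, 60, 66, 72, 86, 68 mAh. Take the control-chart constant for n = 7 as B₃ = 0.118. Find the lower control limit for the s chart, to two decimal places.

s̄ = (68 + 89 + 47 + 51 + 77 + 67 + 60 + 66 + 72 + 86 + 68) / 11 = 68.2727
LCL_s = B₃·s̄ = 0.118 × 68.2727 = 8.0562

8.06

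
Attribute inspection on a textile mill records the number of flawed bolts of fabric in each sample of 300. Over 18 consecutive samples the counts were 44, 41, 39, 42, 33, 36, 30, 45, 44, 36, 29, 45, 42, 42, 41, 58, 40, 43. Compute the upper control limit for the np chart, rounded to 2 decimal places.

58.32

p̄ = Σdᵢ / (k·n) = 730 / (18 × 300) = 0.13519
UCL = np̄ + 3·√(np̄(1−p̄)) = 40.5556 + 3 × √(40.5556×0.86481) = 40.5556 + 3 × 5.9223 = 58.3223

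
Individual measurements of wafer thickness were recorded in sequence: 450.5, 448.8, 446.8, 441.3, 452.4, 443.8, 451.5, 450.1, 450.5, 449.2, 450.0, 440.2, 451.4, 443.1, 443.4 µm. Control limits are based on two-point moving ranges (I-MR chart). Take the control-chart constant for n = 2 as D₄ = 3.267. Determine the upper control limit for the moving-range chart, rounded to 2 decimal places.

Moving ranges: 1.7, 2.0, 5.5, 11.1, 8.6, 7.7, 1.4, 0.4, 1.3, 0.8, 9.8, 11.2, 8.3, 0.3; M̄R̄ = 70.1000 / 14 = 5.0071
UCL_MR = D₄·M̄R̄ = 3.267 × 5.0071 = 16.3583

16.36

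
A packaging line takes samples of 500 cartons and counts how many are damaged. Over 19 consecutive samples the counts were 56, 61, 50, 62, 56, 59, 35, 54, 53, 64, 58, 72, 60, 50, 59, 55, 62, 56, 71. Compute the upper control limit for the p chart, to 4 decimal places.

p̄ = Σdᵢ / (k·n) = 1093 / (19 × 500) = 0.11505
UCL = p̄ + 3·√(p̄(1−p̄)/n) = 0.11505 + 3 × √(0.11505×0.88495/500) = 0.11505 + 3 × 0.01427 = 0.15786

0.1579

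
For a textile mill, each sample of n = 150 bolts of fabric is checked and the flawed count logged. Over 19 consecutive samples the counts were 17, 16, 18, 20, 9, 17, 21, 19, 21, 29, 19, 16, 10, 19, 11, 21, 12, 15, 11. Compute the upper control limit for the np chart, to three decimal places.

28.511

p̄ = Σdᵢ / (k·n) = 321 / (19 × 150) = 0.11263
UCL = np̄ + 3·√(np̄(1−p̄)) = 16.8947 + 3 × √(16.8947×0.88737) = 16.8947 + 3 × 3.8719 = 28.5105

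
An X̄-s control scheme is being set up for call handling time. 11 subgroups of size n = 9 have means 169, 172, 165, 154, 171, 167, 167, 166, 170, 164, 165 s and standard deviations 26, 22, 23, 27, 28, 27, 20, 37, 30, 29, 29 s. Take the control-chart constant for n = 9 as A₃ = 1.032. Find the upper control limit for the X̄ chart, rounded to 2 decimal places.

194.32

X̄̄ = (169 + 172 + 165 + 154 + 171 + 167 + 167 + 166 + 170 + 164 + 165) / 11 = 166.3636
s̄ = (26 + 22 + 23 + 27 + 28 + 27 + 20 + 37 + 30 + 29 + 29) / 11 = 27.0909
UCL = X̄̄ + A₃·s̄ = 166.3636 + 1.032 × 27.0909 = 194.3215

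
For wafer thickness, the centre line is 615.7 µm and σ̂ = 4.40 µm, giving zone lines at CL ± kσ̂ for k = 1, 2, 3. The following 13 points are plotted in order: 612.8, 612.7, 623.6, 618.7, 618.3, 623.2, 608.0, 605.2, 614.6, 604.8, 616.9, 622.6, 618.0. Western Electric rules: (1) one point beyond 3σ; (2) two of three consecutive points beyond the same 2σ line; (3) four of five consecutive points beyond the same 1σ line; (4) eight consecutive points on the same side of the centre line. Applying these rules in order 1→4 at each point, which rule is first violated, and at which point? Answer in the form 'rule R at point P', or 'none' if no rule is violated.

Zone of each point (C = within 1σ̂, B = 1σ̂–2σ̂, A = 2σ̂–3σ̂, * = beyond 3σ̂; sign = side of CL): 1:-C, 2:-C, 3:+B, 4:+C, 5:+C, 6:+B, 7:-B, 8:-A, 9:-C, 10:-A, 11:+C, 12:+B, 13:+C
Rule 2 (two of three consecutive points beyond the same 2σ limit) is satisfied at point 10.

rule 2 at point 10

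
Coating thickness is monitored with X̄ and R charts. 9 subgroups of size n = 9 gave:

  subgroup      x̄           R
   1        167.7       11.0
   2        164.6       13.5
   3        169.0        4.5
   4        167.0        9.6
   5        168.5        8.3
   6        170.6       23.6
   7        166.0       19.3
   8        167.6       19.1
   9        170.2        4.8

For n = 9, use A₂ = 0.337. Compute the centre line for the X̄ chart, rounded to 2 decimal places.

167.91

X̄̄ = (167.7 + 164.6 + 169.0 + 167.0 + 168.5 + 170.6 + 166.0 + 167.6 + 170.2) / 9 = 1511.2000 / 9 = 167.9111
CL = X̄̄ = 167.9111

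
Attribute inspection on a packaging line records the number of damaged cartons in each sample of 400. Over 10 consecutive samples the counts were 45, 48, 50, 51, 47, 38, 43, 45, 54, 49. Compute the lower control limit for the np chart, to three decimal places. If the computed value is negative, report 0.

p̄ = Σdᵢ / (k·n) = 470 / (10 × 400) = 0.11750
LCL = np̄ − 3·√(np̄(1−p̄)) = 47.0000 − 3 × 6.4403 = 27.6791

27.679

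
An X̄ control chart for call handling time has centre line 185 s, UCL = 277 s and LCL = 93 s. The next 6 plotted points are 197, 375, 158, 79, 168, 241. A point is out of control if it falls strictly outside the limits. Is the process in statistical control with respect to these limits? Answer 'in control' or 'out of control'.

out of control

Compare each point to [93, 277]: sample 2 = 375 > UCL; sample 4 = 79 < LCL.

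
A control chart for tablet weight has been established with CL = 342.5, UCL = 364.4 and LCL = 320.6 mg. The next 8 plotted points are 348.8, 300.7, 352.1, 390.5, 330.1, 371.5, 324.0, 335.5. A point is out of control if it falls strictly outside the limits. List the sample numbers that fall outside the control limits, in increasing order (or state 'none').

2, 4, 6

Compare each point to [320.6, 364.4]: sample 2 = 300.7 < LCL; sample 4 = 390.5 > UCL; sample 6 = 371.5 > UCL.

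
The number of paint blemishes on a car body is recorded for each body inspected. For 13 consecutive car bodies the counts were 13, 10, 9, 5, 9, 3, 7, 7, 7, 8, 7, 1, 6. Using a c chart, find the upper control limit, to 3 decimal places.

c̄ = (13 + 10 + 9 + 5 + 9 + 3 + 7 + 7 + 7 + 8 + 7 + 1 + 6) / 13 = 92 / 13 = 7.0769
UCL = c̄ + 3√c̄ = 7.0769 + 3 × √7.0769 = 7.0769 + 3 × 2.6602 = 15.0577

15.058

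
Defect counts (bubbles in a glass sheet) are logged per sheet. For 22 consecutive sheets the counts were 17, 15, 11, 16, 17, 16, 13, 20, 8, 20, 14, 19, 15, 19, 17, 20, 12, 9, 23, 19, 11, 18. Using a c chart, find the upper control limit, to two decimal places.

27.81

c̄ = (17 + 15 + 11 + 16 + 17 + 16 + 13 + 20 + 8 + 20 + 14 + 19 + 15 + 19 + 17 + 20 + 12 + 9 + 23 + 19 + 11 + 18) / 22 = 349 / 22 = 15.8636
UCL = c̄ + 3√c̄ = 15.8636 + 3 × √15.8636 = 15.8636 + 3 × 3.9829 = 27.8124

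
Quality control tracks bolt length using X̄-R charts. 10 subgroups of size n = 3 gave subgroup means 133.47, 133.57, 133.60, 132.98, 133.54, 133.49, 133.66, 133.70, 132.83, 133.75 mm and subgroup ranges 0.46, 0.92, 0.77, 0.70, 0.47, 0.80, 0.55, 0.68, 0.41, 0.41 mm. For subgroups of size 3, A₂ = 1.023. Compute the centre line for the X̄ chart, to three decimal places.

X̄̄ = (133.47 + 133.57 + 133.60 + 132.98 + 133.54 + 133.49 + 133.66 + 133.70 + 132.83 + 133.75) / 10 = 1334.5900 / 10 = 133.4590
CL = X̄̄ = 133.4590

133.459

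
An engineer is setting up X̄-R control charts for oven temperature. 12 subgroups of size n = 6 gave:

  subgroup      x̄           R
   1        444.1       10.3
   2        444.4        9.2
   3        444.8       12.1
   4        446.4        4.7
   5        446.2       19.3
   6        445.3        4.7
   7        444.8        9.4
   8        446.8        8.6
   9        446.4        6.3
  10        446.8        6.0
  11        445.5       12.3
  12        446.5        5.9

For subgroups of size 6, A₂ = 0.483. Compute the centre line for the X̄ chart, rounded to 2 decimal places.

X̄̄ = (444.1 + 444.4 + 444.8 + 446.4 + 446.2 + 445.3 + 444.8 + 446.8 + 446.4 + 446.8 + 445.5 + 446.5) / 12 = 5348.0000 / 12 = 445.6667
CL = X̄̄ = 445.6667

445.67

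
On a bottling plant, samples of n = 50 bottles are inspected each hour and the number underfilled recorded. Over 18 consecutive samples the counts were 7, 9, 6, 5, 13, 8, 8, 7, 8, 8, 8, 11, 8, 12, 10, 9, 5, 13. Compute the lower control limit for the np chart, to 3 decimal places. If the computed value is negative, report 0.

p̄ = Σdᵢ / (k·n) = 155 / (18 × 50) = 0.17222
LCL = np̄ − 3·√(np̄(1−p̄)) = 8.6111 − 3 × 2.6698 = 0.6016

0.602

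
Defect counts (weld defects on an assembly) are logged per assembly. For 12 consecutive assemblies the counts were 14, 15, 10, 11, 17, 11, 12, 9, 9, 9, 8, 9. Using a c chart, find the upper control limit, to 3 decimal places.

c̄ = (14 + 15 + 10 + 11 + 17 + 11 + 12 + 9 + 9 + 9 + 8 + 9) / 12 = 134 / 12 = 11.1667
UCL = c̄ + 3√c̄ = 11.1667 + 3 × √11.1667 = 11.1667 + 3 × 3.3417 = 21.1916

21.192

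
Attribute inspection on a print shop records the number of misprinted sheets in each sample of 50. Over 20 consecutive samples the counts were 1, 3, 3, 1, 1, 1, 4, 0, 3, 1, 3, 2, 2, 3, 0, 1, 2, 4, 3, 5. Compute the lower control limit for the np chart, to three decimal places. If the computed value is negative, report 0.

p̄ = Σdᵢ / (k·n) = 43 / (20 × 50) = 0.04300
LCL = np̄ − 3·√(np̄(1−p̄)) = 2.1500 − 3 × 1.4344 = -2.1532 → 0 (negative, so LCL = 0)

0.000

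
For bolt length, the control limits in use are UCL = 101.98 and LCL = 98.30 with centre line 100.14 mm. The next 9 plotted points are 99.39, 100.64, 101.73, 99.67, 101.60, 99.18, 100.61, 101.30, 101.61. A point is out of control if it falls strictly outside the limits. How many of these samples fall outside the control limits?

0

All 9 points lie within [98.30, 101.98].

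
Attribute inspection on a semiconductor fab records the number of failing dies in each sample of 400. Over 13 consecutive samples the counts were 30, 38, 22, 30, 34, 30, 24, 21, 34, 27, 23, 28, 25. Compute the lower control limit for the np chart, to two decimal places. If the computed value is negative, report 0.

p̄ = Σdᵢ / (k·n) = 366 / (13 × 400) = 0.07038
LCL = np̄ − 3·√(np̄(1−p̄)) = 28.1538 − 3 × 5.1159 = 12.8062

12.81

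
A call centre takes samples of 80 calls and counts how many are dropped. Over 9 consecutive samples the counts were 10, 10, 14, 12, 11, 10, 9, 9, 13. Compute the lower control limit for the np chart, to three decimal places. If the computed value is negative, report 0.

1.688

p̄ = Σdᵢ / (k·n) = 98 / (9 × 80) = 0.13611
LCL = np̄ − 3·√(np̄(1−p̄)) = 10.8889 − 3 × 3.0670 = 1.6877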